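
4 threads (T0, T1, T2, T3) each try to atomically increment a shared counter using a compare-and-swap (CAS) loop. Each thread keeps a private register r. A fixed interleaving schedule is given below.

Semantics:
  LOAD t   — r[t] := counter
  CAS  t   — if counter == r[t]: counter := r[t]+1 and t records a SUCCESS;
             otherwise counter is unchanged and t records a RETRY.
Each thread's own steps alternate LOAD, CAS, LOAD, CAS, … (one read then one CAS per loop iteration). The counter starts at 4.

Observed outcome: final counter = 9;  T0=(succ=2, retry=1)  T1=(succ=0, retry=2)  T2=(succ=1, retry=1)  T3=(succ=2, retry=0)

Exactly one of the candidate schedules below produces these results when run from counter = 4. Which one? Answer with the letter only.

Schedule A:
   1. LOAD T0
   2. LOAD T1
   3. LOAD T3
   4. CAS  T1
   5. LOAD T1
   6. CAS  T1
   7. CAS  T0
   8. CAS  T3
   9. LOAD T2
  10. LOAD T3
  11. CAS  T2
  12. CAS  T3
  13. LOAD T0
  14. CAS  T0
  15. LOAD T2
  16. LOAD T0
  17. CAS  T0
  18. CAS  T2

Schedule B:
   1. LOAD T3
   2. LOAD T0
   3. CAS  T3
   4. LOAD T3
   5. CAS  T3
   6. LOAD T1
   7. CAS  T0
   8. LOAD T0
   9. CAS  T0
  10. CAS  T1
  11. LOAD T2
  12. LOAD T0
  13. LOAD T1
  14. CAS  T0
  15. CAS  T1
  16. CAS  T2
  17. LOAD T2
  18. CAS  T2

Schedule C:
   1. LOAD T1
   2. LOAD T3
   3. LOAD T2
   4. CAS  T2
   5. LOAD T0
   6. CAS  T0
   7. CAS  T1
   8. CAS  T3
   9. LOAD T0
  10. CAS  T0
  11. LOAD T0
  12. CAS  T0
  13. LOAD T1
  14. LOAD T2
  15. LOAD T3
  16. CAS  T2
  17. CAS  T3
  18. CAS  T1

B

Run B:
#1 T3 reads 4
#2 T0 reads 4
#3 T3 CAS(4→5) writes; counter now 5
#4 T3 reads 5
#5 T3 CAS(5→6) writes; counter now 6
#6 T1 reads 6
#7 T0 CAS(4→5) fails; counter now 6
#8 T0 reads 6
#9 T0 CAS(6→7) writes; counter now 7
#10 T1 CAS(6→7) fails; counter now 7
#11 T2 reads 7
#12 T0 reads 7
#13 T1 reads 7
#14 T0 CAS(7→8) writes; counter now 8
#15 T1 CAS(7→8) fails; counter now 8
#16 T2 CAS(7→8) fails; counter now 8
#17 T2 reads 8
#18 T2 CAS(8→9) writes; counter now 9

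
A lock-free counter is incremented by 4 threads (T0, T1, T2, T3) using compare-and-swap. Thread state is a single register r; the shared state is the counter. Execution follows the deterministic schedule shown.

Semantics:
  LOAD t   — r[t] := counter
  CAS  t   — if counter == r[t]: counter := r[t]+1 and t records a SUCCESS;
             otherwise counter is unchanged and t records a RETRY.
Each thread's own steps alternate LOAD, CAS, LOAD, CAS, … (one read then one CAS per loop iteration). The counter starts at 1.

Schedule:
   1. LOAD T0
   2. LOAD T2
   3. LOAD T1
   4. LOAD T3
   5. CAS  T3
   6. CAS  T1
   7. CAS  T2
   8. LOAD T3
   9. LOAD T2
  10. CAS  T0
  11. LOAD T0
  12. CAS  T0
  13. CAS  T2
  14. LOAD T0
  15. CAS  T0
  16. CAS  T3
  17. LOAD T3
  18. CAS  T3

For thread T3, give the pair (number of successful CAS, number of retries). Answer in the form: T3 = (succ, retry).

T3 = (2, 1)

   1) LOAD T0:  M=1  r_T0=1
   2) LOAD T2:  M=1  r_T2=1
   3) LOAD T1:  M=1  r_T1=1
   4) LOAD T3:  M=1  r_T3=1
   5) CAS  T3:  M=2  r_T3=1 ✓
   6) CAS  T1:  M=2  r_T1=1 ✗
   7) CAS  T2:  M=2  r_T2=1 ✗
   8) LOAD T3:  M=2  r_T3=2
   9) LOAD T2:  M=2  r_T2=2
  10) CAS  T0:  M=2  r_T0=1 ✗
  11) LOAD T0:  M=2  r_T0=2
  12) CAS  T0:  M=3  r_T0=2 ✓
  13) CAS  T2:  M=3  r_T2=2 ✗
  14) LOAD T0:  M=3  r_T0=3
  15) CAS  T0:  M=4  r_T0=3 ✓
  16) CAS  T3:  M=4  r_T3=2 ✗
  17) LOAD T3:  M=4  r_T3=4
  18) CAS  T3:  M=5  r_T3=4 ✓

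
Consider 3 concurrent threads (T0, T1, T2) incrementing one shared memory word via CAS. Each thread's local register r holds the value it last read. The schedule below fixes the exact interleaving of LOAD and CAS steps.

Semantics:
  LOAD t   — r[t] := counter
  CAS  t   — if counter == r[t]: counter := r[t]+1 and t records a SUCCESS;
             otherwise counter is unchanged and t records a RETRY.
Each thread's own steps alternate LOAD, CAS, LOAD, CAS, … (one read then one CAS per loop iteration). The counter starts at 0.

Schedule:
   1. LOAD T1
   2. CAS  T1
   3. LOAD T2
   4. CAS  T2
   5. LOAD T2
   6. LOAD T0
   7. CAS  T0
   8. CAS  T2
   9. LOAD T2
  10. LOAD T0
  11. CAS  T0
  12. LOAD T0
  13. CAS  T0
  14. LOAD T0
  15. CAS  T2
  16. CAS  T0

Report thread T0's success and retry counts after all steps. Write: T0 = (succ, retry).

T0 = (4, 0)

T1 LOAD — after: cnt=0, r=0 — load
T1 CAS — after: cnt=1, r=0 — ok
T2 LOAD — after: cnt=1, r=1 — load
T2 CAS — after: cnt=2, r=1 — ok
T2 LOAD — after: cnt=2, r=2 — load
T0 LOAD — after: cnt=2, r=2 — load
T0 CAS — after: cnt=3, r=2 — ok
T2 CAS — after: cnt=3, r=2 — retry
T2 LOAD — after: cnt=3, r=3 — load
T0 LOAD — after: cnt=3, r=3 — load
T0 CAS — after: cnt=4, r=3 — ok
T0 LOAD — after: cnt=4, r=4 — load
T0 CAS — after: cnt=5, r=4 — ok
T0 LOAD — after: cnt=5, r=5 — load
T2 CAS — after: cnt=5, r=3 — retry
T0 CAS — after: cnt=6, r=5 — ok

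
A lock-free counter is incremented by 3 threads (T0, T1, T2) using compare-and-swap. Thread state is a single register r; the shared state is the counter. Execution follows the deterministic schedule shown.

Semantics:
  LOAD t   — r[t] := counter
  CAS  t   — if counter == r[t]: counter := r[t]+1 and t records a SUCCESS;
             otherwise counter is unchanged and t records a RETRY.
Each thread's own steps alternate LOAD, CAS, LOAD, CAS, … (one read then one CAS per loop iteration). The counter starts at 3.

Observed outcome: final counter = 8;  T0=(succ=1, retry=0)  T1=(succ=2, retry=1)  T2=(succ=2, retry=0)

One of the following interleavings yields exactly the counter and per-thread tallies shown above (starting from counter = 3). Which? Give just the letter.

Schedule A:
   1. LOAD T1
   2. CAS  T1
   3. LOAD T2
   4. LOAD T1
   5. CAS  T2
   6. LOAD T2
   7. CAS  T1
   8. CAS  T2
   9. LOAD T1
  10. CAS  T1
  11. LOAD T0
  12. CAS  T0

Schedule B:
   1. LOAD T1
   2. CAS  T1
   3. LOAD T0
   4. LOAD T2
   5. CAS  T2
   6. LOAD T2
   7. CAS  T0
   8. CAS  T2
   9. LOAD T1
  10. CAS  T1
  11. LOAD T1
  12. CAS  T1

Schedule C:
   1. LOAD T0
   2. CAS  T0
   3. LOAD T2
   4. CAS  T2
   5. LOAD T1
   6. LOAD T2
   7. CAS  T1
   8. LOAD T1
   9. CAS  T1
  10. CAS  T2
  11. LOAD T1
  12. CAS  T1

Run A:
   1) LOAD T1:  M=3  r_T1=3
   2) CAS  T1:  M=4  r_T1=3 ✓
   3) LOAD T2:  M=4  r_T2=4
   4) LOAD T1:  M=4  r_T1=4
   5) CAS  T2:  M=5  r_T2=4 ✓
   6) LOAD T2:  M=5  r_T2=5
   7) CAS  T1:  M=5  r_T1=4 ✗
   8) CAS  T2:  M=6  r_T2=5 ✓
   9) LOAD T1:  M=6  r_T1=6
  10) CAS  T1:  M=7  r_T1=6 ✓
  11) LOAD T0:  M=7  r_T0=7
  12) CAS  T0:  M=8  r_T0=7 ✓

A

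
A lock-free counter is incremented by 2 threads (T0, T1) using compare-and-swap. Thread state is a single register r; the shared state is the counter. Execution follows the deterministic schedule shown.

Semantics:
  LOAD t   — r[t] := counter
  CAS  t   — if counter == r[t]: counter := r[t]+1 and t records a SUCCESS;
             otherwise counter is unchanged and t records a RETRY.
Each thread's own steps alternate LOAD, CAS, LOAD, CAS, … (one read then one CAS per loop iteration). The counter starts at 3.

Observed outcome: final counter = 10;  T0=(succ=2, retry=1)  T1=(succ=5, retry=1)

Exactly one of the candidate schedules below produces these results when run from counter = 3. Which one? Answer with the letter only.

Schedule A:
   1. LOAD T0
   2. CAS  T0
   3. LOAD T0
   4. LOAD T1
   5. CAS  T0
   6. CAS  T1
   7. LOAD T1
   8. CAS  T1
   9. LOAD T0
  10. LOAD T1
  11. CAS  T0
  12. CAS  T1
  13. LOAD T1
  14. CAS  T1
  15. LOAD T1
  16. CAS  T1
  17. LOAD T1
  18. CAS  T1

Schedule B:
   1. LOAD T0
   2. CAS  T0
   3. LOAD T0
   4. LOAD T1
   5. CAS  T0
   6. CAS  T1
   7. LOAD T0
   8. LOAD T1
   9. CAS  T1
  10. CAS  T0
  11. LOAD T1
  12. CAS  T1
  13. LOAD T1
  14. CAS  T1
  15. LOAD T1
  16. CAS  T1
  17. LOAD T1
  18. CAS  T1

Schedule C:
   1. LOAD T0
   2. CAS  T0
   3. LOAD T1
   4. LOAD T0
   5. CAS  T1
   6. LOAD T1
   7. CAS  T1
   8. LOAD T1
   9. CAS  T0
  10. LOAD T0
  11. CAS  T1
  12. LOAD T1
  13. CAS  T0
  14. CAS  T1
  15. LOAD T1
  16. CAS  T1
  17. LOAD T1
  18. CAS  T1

Tracing schedule B:
T0 LOAD — after: cnt=3, r=3 — load
T0 CAS — after: cnt=4, r=3 — ok
T0 LOAD — after: cnt=4, r=4 — load
T1 LOAD — after: cnt=4, r=4 — load
T0 CAS — after: cnt=5, r=4 — ok
T1 CAS — after: cnt=5, r=4 — retry
T0 LOAD — after: cnt=5, r=5 — load
T1 LOAD — after: cnt=5, r=5 — load
T1 CAS — after: cnt=6, r=5 — ok
T0 CAS — after: cnt=6, r=5 — retry
T1 LOAD — after: cnt=6, r=6 — load
T1 CAS — after: cnt=7, r=6 — ok
T1 LOAD — after: cnt=7, r=7 — load
T1 CAS — after: cnt=8, r=7 — ok
T1 LOAD — after: cnt=8, r=8 — load
T1 CAS — after: cnt=9, r=8 — ok
T1 LOAD — after: cnt=9, r=9 — load
T1 CAS — after: cnt=10, r=9 — ok

B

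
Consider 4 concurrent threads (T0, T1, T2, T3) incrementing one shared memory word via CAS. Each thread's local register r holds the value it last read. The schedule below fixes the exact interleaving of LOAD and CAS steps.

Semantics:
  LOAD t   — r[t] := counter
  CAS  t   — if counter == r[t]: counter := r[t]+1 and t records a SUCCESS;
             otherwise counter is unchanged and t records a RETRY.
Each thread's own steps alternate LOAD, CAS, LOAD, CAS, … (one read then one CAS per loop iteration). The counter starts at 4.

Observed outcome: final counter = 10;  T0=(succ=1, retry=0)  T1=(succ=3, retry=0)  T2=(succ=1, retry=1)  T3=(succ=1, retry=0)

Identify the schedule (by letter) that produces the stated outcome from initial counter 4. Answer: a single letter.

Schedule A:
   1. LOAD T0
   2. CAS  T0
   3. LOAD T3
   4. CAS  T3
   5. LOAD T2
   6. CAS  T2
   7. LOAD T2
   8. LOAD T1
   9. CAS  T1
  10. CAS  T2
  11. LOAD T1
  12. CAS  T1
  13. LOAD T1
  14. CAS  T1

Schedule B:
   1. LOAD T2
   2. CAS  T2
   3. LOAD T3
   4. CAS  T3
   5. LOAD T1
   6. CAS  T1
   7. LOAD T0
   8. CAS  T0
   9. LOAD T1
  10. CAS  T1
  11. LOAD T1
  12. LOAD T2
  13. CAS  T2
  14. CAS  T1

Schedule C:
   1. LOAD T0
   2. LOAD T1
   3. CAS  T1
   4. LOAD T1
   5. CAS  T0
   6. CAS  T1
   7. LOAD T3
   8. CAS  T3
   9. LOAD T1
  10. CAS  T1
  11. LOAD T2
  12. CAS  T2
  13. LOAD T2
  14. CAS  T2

A

Tracing schedule A:
T0 LOAD — after: cnt=4, r=4 — load
T0 CAS — after: cnt=5, r=4 — ok
T3 LOAD — after: cnt=5, r=5 — load
T3 CAS — after: cnt=6, r=5 — ok
T2 LOAD — after: cnt=6, r=6 — load
T2 CAS — after: cnt=7, r=6 — ok
T2 LOAD — after: cnt=7, r=7 — load
T1 LOAD — after: cnt=7, r=7 — load
T1 CAS — after: cnt=8, r=7 — ok
T2 CAS — after: cnt=8, r=7 — retry
T1 LOAD — after: cnt=8, r=8 — load
T1 CAS — after: cnt=9, r=8 — ok
T1 LOAD — after: cnt=9, r=9 — load
T1 CAS — after: cnt=10, r=9 — ok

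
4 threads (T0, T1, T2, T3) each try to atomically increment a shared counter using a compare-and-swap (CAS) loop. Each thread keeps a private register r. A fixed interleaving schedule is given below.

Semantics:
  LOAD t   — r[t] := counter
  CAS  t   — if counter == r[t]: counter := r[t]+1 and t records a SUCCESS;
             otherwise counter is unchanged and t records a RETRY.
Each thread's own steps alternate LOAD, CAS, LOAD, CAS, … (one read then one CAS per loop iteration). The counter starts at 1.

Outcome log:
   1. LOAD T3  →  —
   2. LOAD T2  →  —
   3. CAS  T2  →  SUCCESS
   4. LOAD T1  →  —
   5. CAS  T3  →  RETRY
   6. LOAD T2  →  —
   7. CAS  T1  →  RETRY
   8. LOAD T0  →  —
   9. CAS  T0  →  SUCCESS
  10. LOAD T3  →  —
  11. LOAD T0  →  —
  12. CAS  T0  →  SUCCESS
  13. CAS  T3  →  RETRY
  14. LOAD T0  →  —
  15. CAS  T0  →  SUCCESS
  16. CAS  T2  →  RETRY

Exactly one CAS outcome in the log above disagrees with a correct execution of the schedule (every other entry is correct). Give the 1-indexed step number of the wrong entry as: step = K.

step = 7

Reference trace:
#1 T3 reads 1
#2 T2 reads 1
#3 T2 CAS(1→2) writes; counter now 2
#4 T1 reads 2
#5 T3 CAS(1→2) fails; counter now 2
#6 T2 reads 2
#7 T1 CAS(2→3) writes; counter now 3
#8 T0 reads 3
#9 T0 CAS(3→4) writes; counter now 4
#10 T3 reads 4
#11 T0 reads 4
#12 T0 CAS(4→5) writes; counter now 5
#13 T3 CAS(4→5) fails; counter now 5
#14 T0 reads 5
#15 T0 CAS(5→6) writes; counter now 6
#16 T2 CAS(2→3) fails; counter now 6
Flip is step 7.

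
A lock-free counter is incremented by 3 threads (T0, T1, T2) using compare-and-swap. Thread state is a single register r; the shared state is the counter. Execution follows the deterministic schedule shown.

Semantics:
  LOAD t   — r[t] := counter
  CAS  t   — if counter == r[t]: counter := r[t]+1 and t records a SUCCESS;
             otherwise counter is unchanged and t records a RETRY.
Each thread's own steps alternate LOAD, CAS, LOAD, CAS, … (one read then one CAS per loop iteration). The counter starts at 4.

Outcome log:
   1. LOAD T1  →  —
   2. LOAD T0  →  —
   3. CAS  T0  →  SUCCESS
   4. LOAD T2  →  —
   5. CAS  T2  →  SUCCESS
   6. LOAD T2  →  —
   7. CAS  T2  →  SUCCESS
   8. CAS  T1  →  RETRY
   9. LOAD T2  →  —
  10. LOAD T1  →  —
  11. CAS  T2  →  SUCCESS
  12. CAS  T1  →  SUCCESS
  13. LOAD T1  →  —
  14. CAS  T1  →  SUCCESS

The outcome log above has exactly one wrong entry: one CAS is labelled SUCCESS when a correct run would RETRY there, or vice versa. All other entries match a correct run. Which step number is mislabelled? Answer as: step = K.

Correct run:
[1] T1.load  rd  (counter 4, T1.r 4)
[2] T0.load  rd  (counter 4, T0.r 4)
[3] T0.cas  hit  (counter 5, T0.r 4)
[4] T2.load  rd  (counter 5, T2.r 5)
[5] T2.cas  hit  (counter 6, T2.r 5)
[6] T2.load  rd  (counter 6, T2.r 6)
[7] T2.cas  hit  (counter 7, T2.r 6)
[8] T1.cas  miss  (counter 7, T1.r 4)
[9] T2.load  rd  (counter 7, T2.r 7)
[10] T1.load  rd  (counter 7, T1.r 7)
[11] T2.cas  hit  (counter 8, T2.r 7)
[12] T1.cas  miss  (counter 8, T1.r 7)
[13] T1.load  rd  (counter 8, T1.r 8)
[14] T1.cas  hit  (counter 9, T1.r 8)
Flip is step 12.

step = 12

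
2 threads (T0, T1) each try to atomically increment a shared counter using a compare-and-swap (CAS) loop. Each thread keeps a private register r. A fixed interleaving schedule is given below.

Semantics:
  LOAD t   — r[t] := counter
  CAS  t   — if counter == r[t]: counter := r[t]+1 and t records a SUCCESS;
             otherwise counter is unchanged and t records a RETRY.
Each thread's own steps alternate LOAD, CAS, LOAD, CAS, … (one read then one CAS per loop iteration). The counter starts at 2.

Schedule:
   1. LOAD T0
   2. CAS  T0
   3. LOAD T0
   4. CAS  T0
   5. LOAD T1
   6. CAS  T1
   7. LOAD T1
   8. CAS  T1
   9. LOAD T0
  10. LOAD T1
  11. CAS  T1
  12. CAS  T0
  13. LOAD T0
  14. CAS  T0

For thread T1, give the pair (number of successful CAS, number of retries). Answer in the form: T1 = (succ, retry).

T1 = (3, 0)

#1 T0 reads 2
#2 T0 CAS(2→3) writes; counter now 3
#3 T0 reads 3
#4 T0 CAS(3→4) writes; counter now 4
#5 T1 reads 4
#6 T1 CAS(4→5) writes; counter now 5
#7 T1 reads 5
#8 T1 CAS(5→6) writes; counter now 6
#9 T0 reads 6
#10 T1 reads 6
#11 T1 CAS(6→7) writes; counter now 7
#12 T0 CAS(6→7) fails; counter now 7
#13 T0 reads 7
#14 T0 CAS(7→8) writes; counter now 8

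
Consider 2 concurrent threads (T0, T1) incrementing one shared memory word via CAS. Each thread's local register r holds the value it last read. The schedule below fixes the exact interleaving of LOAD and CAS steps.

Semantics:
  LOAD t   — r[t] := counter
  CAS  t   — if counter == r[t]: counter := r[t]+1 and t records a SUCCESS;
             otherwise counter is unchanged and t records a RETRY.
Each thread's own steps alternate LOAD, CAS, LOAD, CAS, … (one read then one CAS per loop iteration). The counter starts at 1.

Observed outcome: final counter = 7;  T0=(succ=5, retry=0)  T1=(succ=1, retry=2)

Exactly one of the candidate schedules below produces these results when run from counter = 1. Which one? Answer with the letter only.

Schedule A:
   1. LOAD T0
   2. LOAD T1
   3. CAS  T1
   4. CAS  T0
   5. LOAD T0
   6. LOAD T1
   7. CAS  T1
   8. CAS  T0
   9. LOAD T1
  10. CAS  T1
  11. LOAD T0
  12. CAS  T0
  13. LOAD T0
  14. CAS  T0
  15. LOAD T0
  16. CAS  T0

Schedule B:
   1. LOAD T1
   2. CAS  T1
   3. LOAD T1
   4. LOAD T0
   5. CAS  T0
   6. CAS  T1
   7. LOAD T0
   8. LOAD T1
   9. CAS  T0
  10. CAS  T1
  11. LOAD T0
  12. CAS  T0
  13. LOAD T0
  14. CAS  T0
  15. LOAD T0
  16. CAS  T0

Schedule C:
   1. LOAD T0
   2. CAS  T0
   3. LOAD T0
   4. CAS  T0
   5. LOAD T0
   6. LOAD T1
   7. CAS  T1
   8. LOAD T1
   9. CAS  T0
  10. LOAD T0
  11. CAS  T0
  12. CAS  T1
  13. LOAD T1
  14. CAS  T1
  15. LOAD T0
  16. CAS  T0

Run B:
step 1: T1 LOAD ⇒ load; ctr=1 reg=1
step 2: T1 CAS ⇒ ok; ctr=2 reg=1
step 3: T1 LOAD ⇒ load; ctr=2 reg=2
step 4: T0 LOAD ⇒ load; ctr=2 reg=2
step 5: T0 CAS ⇒ ok; ctr=3 reg=2
step 6: T1 CAS ⇒ retry; ctr=3 reg=2
step 7: T0 LOAD ⇒ load; ctr=3 reg=3
step 8: T1 LOAD ⇒ load; ctr=3 reg=3
step 9: T0 CAS ⇒ ok; ctr=4 reg=3
step 10: T1 CAS ⇒ retry; ctr=4 reg=3
step 11: T0 LOAD ⇒ load; ctr=4 reg=4
step 12: T0 CAS ⇒ ok; ctr=5 reg=4
step 13: T0 LOAD ⇒ load; ctr=5 reg=5
step 14: T0 CAS ⇒ ok; ctr=6 reg=5
step 15: T0 LOAD ⇒ load; ctr=6 reg=6
step 16: T0 CAS ⇒ ok; ctr=7 reg=6

B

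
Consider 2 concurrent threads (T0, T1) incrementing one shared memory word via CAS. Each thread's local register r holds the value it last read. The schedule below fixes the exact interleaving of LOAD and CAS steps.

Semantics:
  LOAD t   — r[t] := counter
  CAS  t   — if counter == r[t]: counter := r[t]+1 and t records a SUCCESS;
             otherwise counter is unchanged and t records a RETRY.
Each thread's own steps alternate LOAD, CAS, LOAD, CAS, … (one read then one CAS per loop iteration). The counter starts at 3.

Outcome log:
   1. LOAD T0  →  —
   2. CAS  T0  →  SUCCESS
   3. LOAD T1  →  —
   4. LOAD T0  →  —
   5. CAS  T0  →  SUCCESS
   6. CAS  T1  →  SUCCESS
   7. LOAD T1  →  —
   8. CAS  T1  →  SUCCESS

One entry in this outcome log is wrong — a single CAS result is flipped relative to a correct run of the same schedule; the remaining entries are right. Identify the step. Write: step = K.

step = 6

Reference trace:
#1 T0 reads 3
#2 T0 CAS(3→4) writes; counter now 4
#3 T1 reads 4
#4 T0 reads 4
#5 T0 CAS(4→5) writes; counter now 5
#6 T1 CAS(4→5) fails; counter now 5
#7 T1 reads 5
#8 T1 CAS(5→6) writes; counter now 6
Flip is step 6.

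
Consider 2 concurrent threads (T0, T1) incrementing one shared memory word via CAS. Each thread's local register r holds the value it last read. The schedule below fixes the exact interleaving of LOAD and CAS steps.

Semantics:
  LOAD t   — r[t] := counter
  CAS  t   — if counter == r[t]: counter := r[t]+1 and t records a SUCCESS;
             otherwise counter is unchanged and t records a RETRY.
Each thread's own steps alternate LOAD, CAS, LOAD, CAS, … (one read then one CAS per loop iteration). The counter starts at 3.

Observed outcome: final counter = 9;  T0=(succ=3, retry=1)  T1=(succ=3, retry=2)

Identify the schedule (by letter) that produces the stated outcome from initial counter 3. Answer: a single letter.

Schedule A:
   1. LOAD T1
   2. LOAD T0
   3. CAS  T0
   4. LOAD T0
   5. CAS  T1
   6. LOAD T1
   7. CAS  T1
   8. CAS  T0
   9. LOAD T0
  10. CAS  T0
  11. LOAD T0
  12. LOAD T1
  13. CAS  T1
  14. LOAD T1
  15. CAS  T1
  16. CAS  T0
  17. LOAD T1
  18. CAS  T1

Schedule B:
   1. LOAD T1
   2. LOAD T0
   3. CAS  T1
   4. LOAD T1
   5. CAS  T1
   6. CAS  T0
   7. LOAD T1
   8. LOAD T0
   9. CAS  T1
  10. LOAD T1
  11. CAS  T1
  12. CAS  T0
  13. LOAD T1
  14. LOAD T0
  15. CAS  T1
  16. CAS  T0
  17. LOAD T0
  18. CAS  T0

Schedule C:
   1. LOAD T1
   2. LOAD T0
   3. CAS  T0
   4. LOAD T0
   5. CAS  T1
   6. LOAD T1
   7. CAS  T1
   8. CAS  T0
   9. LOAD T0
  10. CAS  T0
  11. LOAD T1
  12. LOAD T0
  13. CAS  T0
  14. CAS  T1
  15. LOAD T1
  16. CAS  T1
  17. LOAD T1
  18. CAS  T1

C

Run C:
step 1: T1 LOAD ⇒ load; ctr=3 reg=3
step 2: T0 LOAD ⇒ load; ctr=3 reg=3
step 3: T0 CAS ⇒ ok; ctr=4 reg=3
step 4: T0 LOAD ⇒ load; ctr=4 reg=4
step 5: T1 CAS ⇒ retry; ctr=4 reg=3
step 6: T1 LOAD ⇒ load; ctr=4 reg=4
step 7: T1 CAS ⇒ ok; ctr=5 reg=4
step 8: T0 CAS ⇒ retry; ctr=5 reg=4
step 9: T0 LOAD ⇒ load; ctr=5 reg=5
step 10: T0 CAS ⇒ ok; ctr=6 reg=5
step 11: T1 LOAD ⇒ load; ctr=6 reg=6
step 12: T0 LOAD ⇒ load; ctr=6 reg=6
step 13: T0 CAS ⇒ ok; ctr=7 reg=6
step 14: T1 CAS ⇒ retry; ctr=7 reg=6
step 15: T1 LOAD ⇒ load; ctr=7 reg=7
step 16: T1 CAS ⇒ ok; ctr=8 reg=7
step 17: T1 LOAD ⇒ load; ctr=8 reg=8
step 18: T1 CAS ⇒ ok; ctr=9 reg=8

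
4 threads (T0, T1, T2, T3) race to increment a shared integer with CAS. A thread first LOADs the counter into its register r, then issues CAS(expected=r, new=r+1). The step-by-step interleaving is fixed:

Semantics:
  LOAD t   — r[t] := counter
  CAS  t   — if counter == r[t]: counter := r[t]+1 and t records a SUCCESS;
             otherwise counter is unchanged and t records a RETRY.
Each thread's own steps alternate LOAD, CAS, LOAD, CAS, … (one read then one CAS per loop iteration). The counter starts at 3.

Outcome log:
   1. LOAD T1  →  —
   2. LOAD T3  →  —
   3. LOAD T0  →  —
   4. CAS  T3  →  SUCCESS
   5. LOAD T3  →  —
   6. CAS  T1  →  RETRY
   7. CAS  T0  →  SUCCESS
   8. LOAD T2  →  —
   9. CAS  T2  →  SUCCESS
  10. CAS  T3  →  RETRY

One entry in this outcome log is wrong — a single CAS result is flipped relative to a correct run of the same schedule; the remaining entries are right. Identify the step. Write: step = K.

Correct run:
1. LOAD T1 → mem=3 r[T1]=3 [LOAD]
2. LOAD T3 → mem=3 r[T3]=3 [LOAD]
3. LOAD T0 → mem=3 r[T0]=3 [LOAD]
4. CAS T3 → mem=4 r[T3]=3 [OK]
5. LOAD T3 → mem=4 r[T3]=4 [LOAD]
6. CAS T1 → mem=4 r[T1]=3 [RETRY]
7. CAS T0 → mem=4 r[T0]=3 [RETRY]
8. LOAD T2 → mem=4 r[T2]=4 [LOAD]
9. CAS T2 → mem=5 r[T2]=4 [OK]
10. CAS T3 → mem=5 r[T3]=4 [RETRY]
Log disagrees first at step 7.

step = 7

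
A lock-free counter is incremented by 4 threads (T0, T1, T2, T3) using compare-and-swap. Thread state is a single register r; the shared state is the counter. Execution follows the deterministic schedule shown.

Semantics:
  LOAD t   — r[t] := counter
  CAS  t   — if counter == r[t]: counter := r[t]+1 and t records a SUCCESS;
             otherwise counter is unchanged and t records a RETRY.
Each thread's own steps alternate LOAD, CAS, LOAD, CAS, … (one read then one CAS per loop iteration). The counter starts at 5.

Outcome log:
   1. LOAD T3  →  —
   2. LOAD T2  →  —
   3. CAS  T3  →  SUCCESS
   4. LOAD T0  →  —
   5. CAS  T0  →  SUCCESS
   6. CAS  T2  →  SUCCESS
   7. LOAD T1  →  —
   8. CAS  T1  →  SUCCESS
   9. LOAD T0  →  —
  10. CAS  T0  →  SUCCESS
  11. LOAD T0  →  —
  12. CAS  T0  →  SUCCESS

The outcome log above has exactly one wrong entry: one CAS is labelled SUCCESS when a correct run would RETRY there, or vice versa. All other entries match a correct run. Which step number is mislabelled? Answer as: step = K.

step = 6

Re-executing:
step 1: T3 LOAD ⇒ load; ctr=5 reg=5
step 2: T2 LOAD ⇒ load; ctr=5 reg=5
step 3: T3 CAS ⇒ ok; ctr=6 reg=5
step 4: T0 LOAD ⇒ load; ctr=6 reg=6
step 5: T0 CAS ⇒ ok; ctr=7 reg=6
step 6: T2 CAS ⇒ retry; ctr=7 reg=5
step 7: T1 LOAD ⇒ load; ctr=7 reg=7
step 8: T1 CAS ⇒ ok; ctr=8 reg=7
step 9: T0 LOAD ⇒ load; ctr=8 reg=8
step 10: T0 CAS ⇒ ok; ctr=9 reg=8
step 11: T0 LOAD ⇒ load; ctr=9 reg=9
step 12: T0 CAS ⇒ ok; ctr=10 reg=9
Flip is step 6.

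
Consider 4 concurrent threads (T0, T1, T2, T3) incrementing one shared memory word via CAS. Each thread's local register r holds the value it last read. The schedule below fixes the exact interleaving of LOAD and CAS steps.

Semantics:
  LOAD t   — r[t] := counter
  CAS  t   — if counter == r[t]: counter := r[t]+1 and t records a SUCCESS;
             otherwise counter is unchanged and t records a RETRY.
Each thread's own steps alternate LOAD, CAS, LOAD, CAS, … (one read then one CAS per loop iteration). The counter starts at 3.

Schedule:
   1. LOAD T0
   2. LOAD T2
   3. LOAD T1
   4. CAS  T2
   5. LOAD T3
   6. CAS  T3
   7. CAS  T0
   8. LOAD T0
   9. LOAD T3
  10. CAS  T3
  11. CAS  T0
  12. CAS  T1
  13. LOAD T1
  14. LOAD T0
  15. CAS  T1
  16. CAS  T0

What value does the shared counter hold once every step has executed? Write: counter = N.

counter = 7

   1) LOAD T0:  M=3  r_T0=3
   2) LOAD T2:  M=3  r_T2=3
   3) LOAD T1:  M=3  r_T1=3
   4) CAS  T2:  M=4  r_T2=3 ✓
   5) LOAD T3:  M=4  r_T3=4
   6) CAS  T3:  M=5  r_T3=4 ✓
   7) CAS  T0:  M=5  r_T0=3 ✗
   8) LOAD T0:  M=5  r_T0=5
   9) LOAD T3:  M=5  r_T3=5
  10) CAS  T3:  M=6  r_T3=5 ✓
  11) CAS  T0:  M=6  r_T0=5 ✗
  12) CAS  T1:  M=6  r_T1=3 ✗
  13) LOAD T1:  M=6  r_T1=6
  14) LOAD T0:  M=6  r_T0=6
  15) CAS  T1:  M=7  r_T1=6 ✓
  16) CAS  T0:  M=7  r_T0=6 ✗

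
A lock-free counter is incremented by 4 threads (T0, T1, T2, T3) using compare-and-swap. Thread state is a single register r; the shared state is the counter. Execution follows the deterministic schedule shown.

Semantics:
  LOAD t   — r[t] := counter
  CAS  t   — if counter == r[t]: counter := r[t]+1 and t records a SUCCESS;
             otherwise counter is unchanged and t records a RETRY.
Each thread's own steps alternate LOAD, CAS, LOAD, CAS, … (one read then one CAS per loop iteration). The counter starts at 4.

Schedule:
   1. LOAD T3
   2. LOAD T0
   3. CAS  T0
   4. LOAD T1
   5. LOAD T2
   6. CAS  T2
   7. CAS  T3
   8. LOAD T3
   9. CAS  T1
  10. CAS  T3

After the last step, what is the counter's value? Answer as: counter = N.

counter = 7

T3 LOAD — after: cnt=4, r=4 — load
T0 LOAD — after: cnt=4, r=4 — load
T0 CAS — after: cnt=5, r=4 — ok
T1 LOAD — after: cnt=5, r=5 — load
T2 LOAD — after: cnt=5, r=5 — load
T2 CAS — after: cnt=6, r=5 — ok
T3 CAS — after: cnt=6, r=4 — retry
T3 LOAD — after: cnt=6, r=6 — load
T1 CAS — after: cnt=6, r=5 — retry
T3 CAS — after: cnt=7, r=6 — ok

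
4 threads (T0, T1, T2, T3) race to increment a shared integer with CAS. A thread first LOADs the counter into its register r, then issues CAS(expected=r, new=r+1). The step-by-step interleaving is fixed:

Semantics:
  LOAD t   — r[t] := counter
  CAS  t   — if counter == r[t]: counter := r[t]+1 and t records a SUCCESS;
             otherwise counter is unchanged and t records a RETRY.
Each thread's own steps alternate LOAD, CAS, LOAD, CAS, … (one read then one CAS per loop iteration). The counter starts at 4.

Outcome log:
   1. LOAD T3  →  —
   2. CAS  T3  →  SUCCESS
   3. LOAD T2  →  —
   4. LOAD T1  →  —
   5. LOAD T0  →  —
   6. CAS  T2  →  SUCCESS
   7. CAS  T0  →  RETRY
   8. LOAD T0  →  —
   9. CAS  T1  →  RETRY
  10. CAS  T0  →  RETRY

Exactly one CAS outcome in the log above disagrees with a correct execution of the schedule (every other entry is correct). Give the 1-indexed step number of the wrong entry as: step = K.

Re-executing:
   1) LOAD T3:  M=4  r_T3=4
   2) CAS  T3:  M=5  r_T3=4 ✓
   3) LOAD T2:  M=5  r_T2=5
   4) LOAD T1:  M=5  r_T1=5
   5) LOAD T0:  M=5  r_T0=5
   6) CAS  T2:  M=6  r_T2=5 ✓
   7) CAS  T0:  M=6  r_T0=5 ✗
   8) LOAD T0:  M=6  r_T0=6
   9) CAS  T1:  M=6  r_T1=5 ✗
  10) CAS  T0:  M=7  r_T0=6 ✓
Log disagrees first at step 10.

step = 10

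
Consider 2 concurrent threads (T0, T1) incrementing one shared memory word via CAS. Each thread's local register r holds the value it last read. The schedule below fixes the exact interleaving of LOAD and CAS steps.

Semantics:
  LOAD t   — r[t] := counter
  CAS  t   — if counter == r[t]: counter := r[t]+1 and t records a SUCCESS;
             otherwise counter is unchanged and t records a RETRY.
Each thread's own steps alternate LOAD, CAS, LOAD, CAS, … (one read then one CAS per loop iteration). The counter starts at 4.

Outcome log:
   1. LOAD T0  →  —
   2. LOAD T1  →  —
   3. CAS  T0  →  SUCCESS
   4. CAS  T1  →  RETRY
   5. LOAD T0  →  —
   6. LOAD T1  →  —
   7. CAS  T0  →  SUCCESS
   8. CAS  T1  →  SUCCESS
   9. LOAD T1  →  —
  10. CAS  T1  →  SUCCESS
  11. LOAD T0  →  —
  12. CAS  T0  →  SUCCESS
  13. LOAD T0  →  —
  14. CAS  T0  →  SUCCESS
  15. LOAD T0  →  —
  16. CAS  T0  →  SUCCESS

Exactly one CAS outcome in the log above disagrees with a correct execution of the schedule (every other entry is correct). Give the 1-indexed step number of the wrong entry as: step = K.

Reference trace:
T0 LOAD — after: cnt=4, r=4 — load
T1 LOAD — after: cnt=4, r=4 — load
T0 CAS — after: cnt=5, r=4 — ok
T1 CAS — after: cnt=5, r=4 — retry
T0 LOAD — after: cnt=5, r=5 — load
T1 LOAD — after: cnt=5, r=5 — load
T0 CAS — after: cnt=6, r=5 — ok
T1 CAS — after: cnt=6, r=5 — retry
T1 LOAD — after: cnt=6, r=6 — load
T1 CAS — after: cnt=7, r=6 — ok
T0 LOAD — after: cnt=7, r=7 — load
T0 CAS — after: cnt=8, r=7 — ok
T0 LOAD — after: cnt=8, r=8 — load
T0 CAS — after: cnt=9, r=8 — ok
T0 LOAD — after: cnt=9, r=9 — load
T0 CAS — after: cnt=10, r=9 — ok
Flip is step 8.

step = 8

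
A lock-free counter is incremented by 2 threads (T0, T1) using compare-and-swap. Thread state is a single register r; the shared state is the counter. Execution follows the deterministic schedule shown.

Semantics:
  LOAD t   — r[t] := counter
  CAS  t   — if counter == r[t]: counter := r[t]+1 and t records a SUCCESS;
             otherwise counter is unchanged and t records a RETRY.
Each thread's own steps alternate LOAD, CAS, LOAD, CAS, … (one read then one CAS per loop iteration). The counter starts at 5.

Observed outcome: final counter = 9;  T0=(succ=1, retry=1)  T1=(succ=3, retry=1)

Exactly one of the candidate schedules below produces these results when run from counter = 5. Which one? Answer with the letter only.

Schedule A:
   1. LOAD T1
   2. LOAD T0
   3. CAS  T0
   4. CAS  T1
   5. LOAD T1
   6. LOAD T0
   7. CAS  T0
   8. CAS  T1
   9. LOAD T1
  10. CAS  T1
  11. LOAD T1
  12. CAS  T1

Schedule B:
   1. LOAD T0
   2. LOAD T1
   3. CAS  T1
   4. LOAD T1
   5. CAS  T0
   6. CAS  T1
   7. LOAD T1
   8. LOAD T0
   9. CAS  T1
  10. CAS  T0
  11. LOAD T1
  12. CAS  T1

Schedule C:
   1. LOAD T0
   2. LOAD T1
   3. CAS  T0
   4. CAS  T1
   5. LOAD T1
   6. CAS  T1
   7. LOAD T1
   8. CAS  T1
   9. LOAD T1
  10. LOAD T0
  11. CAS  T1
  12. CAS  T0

Tracing schedule C:
[1] T0.load  rd  (counter 5, T0.r 5)
[2] T1.load  rd  (counter 5, T1.r 5)
[3] T0.cas  hit  (counter 6, T0.r 5)
[4] T1.cas  miss  (counter 6, T1.r 5)
[5] T1.load  rd  (counter 6, T1.r 6)
[6] T1.cas  hit  (counter 7, T1.r 6)
[7] T1.load  rd  (counter 7, T1.r 7)
[8] T1.cas  hit  (counter 8, T1.r 7)
[9] T1.load  rd  (counter 8, T1.r 8)
[10] T0.load  rd  (counter 8, T0.r 8)
[11] T1.cas  hit  (counter 9, T1.r 8)
[12] T0.cas  miss  (counter 9, T0.r 8)

C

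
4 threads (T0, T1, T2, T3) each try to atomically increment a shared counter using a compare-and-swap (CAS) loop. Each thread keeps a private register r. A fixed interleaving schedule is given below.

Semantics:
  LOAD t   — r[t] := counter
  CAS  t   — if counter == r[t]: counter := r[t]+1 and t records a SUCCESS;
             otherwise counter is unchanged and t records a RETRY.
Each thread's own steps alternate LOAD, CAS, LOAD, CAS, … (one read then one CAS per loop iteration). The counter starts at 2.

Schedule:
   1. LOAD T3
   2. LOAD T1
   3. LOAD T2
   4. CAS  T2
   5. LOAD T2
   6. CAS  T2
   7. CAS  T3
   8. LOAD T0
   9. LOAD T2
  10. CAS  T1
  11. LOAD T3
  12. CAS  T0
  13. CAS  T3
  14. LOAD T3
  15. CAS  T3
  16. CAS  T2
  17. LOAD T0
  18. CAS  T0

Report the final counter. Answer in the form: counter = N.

T3 LOAD — after: cnt=2, r=2 — load
T1 LOAD — after: cnt=2, r=2 — load
T2 LOAD — after: cnt=2, r=2 — load
T2 CAS — after: cnt=3, r=2 — ok
T2 LOAD — after: cnt=3, r=3 — load
T2 CAS — after: cnt=4, r=3 — ok
T3 CAS — after: cnt=4, r=2 — retry
T0 LOAD — after: cnt=4, r=4 — load
T2 LOAD — after: cnt=4, r=4 — load
T1 CAS — after: cnt=4, r=2 — retry
T3 LOAD — after: cnt=4, r=4 — load
T0 CAS — after: cnt=5, r=4 — ok
T3 CAS — after: cnt=5, r=4 — retry
T3 LOAD — after: cnt=5, r=5 — load
T3 CAS — after: cnt=6, r=5 — ok
T2 CAS — after: cnt=6, r=4 — retry
T0 LOAD — after: cnt=6, r=6 — load
T0 CAS — after: cnt=7, r=6 — ok

counter = 7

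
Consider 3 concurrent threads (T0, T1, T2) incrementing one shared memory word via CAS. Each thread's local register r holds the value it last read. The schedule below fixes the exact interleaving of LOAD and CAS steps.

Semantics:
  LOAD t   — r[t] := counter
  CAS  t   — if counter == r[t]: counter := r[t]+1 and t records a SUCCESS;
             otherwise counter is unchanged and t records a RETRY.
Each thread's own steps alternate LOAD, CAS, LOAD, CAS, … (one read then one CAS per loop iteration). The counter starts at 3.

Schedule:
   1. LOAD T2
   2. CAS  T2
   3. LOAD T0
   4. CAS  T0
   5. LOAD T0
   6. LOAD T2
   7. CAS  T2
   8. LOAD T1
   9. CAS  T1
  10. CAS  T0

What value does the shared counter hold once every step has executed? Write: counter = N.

[1] T2.load  rd  (counter 3, T2.r 3)
[2] T2.cas  hit  (counter 4, T2.r 3)
[3] T0.load  rd  (counter 4, T0.r 4)
[4] T0.cas  hit  (counter 5, T0.r 4)
[5] T0.load  rd  (counter 5, T0.r 5)
[6] T2.load  rd  (counter 5, T2.r 5)
[7] T2.cas  hit  (counter 6, T2.r 5)
[8] T1.load  rd  (counter 6, T1.r 6)
[9] T1.cas  hit  (counter 7, T1.r 6)
[10] T0.cas  miss  (counter 7, T0.r 5)

counter = 7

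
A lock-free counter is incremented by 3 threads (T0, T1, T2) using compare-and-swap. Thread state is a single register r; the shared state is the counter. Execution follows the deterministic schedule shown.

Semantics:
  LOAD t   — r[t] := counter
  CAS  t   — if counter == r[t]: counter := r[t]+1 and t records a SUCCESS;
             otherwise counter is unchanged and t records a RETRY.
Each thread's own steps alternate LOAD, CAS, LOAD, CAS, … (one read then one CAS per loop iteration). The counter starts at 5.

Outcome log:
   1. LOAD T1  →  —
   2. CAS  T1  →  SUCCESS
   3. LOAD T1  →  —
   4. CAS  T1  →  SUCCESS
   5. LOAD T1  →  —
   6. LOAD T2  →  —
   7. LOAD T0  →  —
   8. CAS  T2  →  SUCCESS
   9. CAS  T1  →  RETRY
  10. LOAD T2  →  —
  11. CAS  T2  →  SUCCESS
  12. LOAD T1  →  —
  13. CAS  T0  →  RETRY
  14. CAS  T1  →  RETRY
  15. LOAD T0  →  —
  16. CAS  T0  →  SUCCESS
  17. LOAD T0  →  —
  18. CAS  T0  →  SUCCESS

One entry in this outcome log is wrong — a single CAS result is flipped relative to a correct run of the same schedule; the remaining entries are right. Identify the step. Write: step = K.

Re-executing:
T1 LOAD — after: cnt=5, r=5 — load
T1 CAS — after: cnt=6, r=5 — ok
T1 LOAD — after: cnt=6, r=6 — load
T1 CAS — after: cnt=7, r=6 — ok
T1 LOAD — after: cnt=7, r=7 — load
T2 LOAD — after: cnt=7, r=7 — load
T0 LOAD — after: cnt=7, r=7 — load
T2 CAS — after: cnt=8, r=7 — ok
T1 CAS — after: cnt=8, r=7 — retry
T2 LOAD — after: cnt=8, r=8 — load
T2 CAS — after: cnt=9, r=8 — ok
T1 LOAD — after: cnt=9, r=9 — load
T0 CAS — after: cnt=9, r=7 — retry
T1 CAS — after: cnt=10, r=9 — ok
T0 LOAD — after: cnt=10, r=10 — load
T0 CAS — after: cnt=11, r=10 — ok
T0 LOAD — after: cnt=11, r=11 — load
T0 CAS — after: cnt=12, r=11 — ok
Flip is step 14.

step = 14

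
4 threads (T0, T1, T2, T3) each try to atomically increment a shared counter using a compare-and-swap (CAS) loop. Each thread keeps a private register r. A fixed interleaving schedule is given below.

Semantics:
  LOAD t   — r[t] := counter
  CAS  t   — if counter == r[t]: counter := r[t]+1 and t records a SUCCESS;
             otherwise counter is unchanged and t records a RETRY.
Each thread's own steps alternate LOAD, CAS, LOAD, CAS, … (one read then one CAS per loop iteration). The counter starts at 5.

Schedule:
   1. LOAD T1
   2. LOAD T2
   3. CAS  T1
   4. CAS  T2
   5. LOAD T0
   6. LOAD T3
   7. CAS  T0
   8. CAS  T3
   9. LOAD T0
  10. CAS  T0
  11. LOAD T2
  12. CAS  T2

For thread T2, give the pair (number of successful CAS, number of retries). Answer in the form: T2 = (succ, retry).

   1) LOAD T1:  M=5  r_T1=5
   2) LOAD T2:  M=5  r_T2=5
   3) CAS  T1:  M=6  r_T1=5 ✓
   4) CAS  T2:  M=6  r_T2=5 ✗
   5) LOAD T0:  M=6  r_T0=6
   6) LOAD T3:  M=6  r_T3=6
   7) CAS  T0:  M=7  r_T0=6 ✓
   8) CAS  T3:  M=7  r_T3=6 ✗
   9) LOAD T0:  M=7  r_T0=7
  10) CAS  T0:  M=8  r_T0=7 ✓
  11) LOAD T2:  M=8  r_T2=8
  12) CAS  T2:  M=9  r_T2=8 ✓

T2 = (1, 1)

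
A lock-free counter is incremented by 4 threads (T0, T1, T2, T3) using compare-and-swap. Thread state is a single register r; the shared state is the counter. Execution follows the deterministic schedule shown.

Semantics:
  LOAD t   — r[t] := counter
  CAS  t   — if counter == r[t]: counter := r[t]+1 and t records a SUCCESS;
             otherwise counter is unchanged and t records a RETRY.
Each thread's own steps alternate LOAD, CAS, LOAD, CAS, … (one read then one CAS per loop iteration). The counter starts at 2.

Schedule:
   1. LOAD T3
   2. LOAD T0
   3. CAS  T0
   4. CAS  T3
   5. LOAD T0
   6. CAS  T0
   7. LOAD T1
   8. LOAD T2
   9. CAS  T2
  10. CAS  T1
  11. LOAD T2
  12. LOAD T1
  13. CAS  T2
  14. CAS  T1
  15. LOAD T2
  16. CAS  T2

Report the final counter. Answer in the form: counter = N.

1. LOAD T3 → mem=2 r[T3]=2 [LOAD]
2. LOAD T0 → mem=2 r[T0]=2 [LOAD]
3. CAS T0 → mem=3 r[T0]=2 [OK]
4. CAS T3 → mem=3 r[T3]=2 [RETRY]
5. LOAD T0 → mem=3 r[T0]=3 [LOAD]
6. CAS T0 → mem=4 r[T0]=3 [OK]
7. LOAD T1 → mem=4 r[T1]=4 [LOAD]
8. LOAD T2 → mem=4 r[T2]=4 [LOAD]
9. CAS T2 → mem=5 r[T2]=4 [OK]
10. CAS T1 → mem=5 r[T1]=4 [RETRY]
11. LOAD T2 → mem=5 r[T2]=5 [LOAD]
12. LOAD T1 → mem=5 r[T1]=5 [LOAD]
13. CAS T2 → mem=6 r[T2]=5 [OK]
14. CAS T1 → mem=6 r[T1]=5 [RETRY]
15. LOAD T2 → mem=6 r[T2]=6 [LOAD]
16. CAS T2 → mem=7 r[T2]=6 [OK]

counter = 7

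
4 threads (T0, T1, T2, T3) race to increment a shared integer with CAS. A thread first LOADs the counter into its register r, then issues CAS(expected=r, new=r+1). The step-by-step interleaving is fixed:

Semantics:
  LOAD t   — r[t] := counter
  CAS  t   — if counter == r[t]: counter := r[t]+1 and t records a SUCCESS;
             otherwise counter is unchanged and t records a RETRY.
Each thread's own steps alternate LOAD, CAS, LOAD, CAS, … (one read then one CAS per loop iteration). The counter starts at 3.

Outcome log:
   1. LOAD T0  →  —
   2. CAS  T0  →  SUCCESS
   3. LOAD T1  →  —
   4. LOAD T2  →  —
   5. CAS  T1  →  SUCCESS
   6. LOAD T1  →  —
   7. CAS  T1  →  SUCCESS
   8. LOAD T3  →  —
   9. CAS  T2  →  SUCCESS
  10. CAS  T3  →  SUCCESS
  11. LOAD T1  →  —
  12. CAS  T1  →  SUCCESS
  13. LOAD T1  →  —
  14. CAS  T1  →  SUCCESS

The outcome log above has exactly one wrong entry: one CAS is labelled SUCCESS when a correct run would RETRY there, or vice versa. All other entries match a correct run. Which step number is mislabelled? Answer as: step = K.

step = 9

Re-executing:
[1] T0.load  rd  (counter 3, T0.r 3)
[2] T0.cas  hit  (counter 4, T0.r 3)
[3] T1.load  rd  (counter 4, T1.r 4)
[4] T2.load  rd  (counter 4, T2.r 4)
[5] T1.cas  hit  (counter 5, T1.r 4)
[6] T1.load  rd  (counter 5, T1.r 5)
[7] T1.cas  hit  (counter 6, T1.r 5)
[8] T3.load  rd  (counter 6, T3.r 6)
[9] T2.cas  miss  (counter 6, T2.r 4)
[10] T3.cas  hit  (counter 7, T3.r 6)
[11] T1.load  rd  (counter 7, T1.r 7)
[12] T1.cas  hit  (counter 8, T1.r 7)
[13] T1.load  rd  (counter 8, T1.r 8)
[14] T1.cas  hit  (counter 9, T1.r 8)
Mismatch at 9.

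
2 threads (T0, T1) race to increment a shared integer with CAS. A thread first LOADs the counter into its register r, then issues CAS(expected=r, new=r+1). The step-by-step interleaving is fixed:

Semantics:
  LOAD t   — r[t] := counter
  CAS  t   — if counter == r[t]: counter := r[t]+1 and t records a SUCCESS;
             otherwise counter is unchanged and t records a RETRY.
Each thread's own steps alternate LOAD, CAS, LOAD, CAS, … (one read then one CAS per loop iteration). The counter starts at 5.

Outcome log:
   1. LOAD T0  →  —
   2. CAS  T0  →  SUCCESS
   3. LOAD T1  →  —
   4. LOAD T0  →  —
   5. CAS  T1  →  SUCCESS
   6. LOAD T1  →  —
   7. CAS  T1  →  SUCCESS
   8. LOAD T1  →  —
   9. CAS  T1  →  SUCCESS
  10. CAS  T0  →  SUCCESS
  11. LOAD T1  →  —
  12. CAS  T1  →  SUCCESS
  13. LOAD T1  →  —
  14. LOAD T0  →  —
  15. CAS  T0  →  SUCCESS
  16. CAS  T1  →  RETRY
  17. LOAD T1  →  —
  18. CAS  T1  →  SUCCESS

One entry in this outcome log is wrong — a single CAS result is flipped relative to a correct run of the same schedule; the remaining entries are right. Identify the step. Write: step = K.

step = 10

Correct run:
   1) LOAD T0:  M=5  r_T0=5
   2) CAS  T0:  M=6  r_T0=5 ✓
   3) LOAD T1:  M=6  r_T1=6
   4) LOAD T0:  M=6  r_T0=6
   5) CAS  T1:  M=7  r_T1=6 ✓
   6) LOAD T1:  M=7  r_T1=7
   7) CAS  T1:  M=8  r_T1=7 ✓
   8) LOAD T1:  M=8  r_T1=8
   9) CAS  T1:  M=9  r_T1=8 ✓
  10) CAS  T0:  M=9  r_T0=6 ✗
  11) LOAD T1:  M=9  r_T1=9
  12) CAS  T1:  M=10  r_T1=9 ✓
  13) LOAD T1:  M=10  r_T1=10
  14) LOAD T0:  M=10  r_T0=10
  15) CAS  T0:  M=11  r_T0=10 ✓
  16) CAS  T1:  M=11  r_T1=10 ✗
  17) LOAD T1:  M=11  r_T1=11
  18) CAS  T1:  M=12  r_T1=11 ✓
Log disagrees first at step 10.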